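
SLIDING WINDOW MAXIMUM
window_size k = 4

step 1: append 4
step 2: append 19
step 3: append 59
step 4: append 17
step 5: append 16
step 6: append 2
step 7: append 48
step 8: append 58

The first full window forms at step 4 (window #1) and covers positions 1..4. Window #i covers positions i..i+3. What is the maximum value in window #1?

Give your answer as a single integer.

Answer: 59

Derivation:
step 1: append 4 -> window=[4] (not full yet)
step 2: append 19 -> window=[4, 19] (not full yet)
step 3: append 59 -> window=[4, 19, 59] (not full yet)
step 4: append 17 -> window=[4, 19, 59, 17] -> max=59
Window #1 max = 59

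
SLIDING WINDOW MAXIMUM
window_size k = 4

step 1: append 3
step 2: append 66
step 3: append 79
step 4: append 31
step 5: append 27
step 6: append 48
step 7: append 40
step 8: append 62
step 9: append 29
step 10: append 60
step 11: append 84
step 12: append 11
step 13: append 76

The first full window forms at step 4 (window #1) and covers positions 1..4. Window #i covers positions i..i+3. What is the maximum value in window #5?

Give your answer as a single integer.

Answer: 62

Derivation:
step 1: append 3 -> window=[3] (not full yet)
step 2: append 66 -> window=[3, 66] (not full yet)
step 3: append 79 -> window=[3, 66, 79] (not full yet)
step 4: append 31 -> window=[3, 66, 79, 31] -> max=79
step 5: append 27 -> window=[66, 79, 31, 27] -> max=79
step 6: append 48 -> window=[79, 31, 27, 48] -> max=79
step 7: append 40 -> window=[31, 27, 48, 40] -> max=48
step 8: append 62 -> window=[27, 48, 40, 62] -> max=62
Window #5 max = 62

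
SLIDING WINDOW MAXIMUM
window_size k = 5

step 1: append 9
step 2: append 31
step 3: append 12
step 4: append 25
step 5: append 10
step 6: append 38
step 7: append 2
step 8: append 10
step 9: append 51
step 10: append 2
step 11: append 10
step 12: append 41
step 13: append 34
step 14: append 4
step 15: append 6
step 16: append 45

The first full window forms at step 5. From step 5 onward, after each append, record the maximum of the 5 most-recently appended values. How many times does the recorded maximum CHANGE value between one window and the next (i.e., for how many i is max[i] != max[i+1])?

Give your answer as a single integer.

step 1: append 9 -> window=[9] (not full yet)
step 2: append 31 -> window=[9, 31] (not full yet)
step 3: append 12 -> window=[9, 31, 12] (not full yet)
step 4: append 25 -> window=[9, 31, 12, 25] (not full yet)
step 5: append 10 -> window=[9, 31, 12, 25, 10] -> max=31
step 6: append 38 -> window=[31, 12, 25, 10, 38] -> max=38
step 7: append 2 -> window=[12, 25, 10, 38, 2] -> max=38
step 8: append 10 -> window=[25, 10, 38, 2, 10] -> max=38
step 9: append 51 -> window=[10, 38, 2, 10, 51] -> max=51
step 10: append 2 -> window=[38, 2, 10, 51, 2] -> max=51
step 11: append 10 -> window=[2, 10, 51, 2, 10] -> max=51
step 12: append 41 -> window=[10, 51, 2, 10, 41] -> max=51
step 13: append 34 -> window=[51, 2, 10, 41, 34] -> max=51
step 14: append 4 -> window=[2, 10, 41, 34, 4] -> max=41
step 15: append 6 -> window=[10, 41, 34, 4, 6] -> max=41
step 16: append 45 -> window=[41, 34, 4, 6, 45] -> max=45
Recorded maximums: 31 38 38 38 51 51 51 51 51 41 41 45
Changes between consecutive maximums: 4

Answer: 4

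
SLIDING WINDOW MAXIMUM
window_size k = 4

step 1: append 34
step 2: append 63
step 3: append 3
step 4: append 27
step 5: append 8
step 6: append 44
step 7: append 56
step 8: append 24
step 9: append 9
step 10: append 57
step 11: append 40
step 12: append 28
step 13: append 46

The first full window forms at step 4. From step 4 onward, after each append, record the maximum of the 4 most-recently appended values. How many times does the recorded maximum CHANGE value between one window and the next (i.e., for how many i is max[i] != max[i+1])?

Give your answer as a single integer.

step 1: append 34 -> window=[34] (not full yet)
step 2: append 63 -> window=[34, 63] (not full yet)
step 3: append 3 -> window=[34, 63, 3] (not full yet)
step 4: append 27 -> window=[34, 63, 3, 27] -> max=63
step 5: append 8 -> window=[63, 3, 27, 8] -> max=63
step 6: append 44 -> window=[3, 27, 8, 44] -> max=44
step 7: append 56 -> window=[27, 8, 44, 56] -> max=56
step 8: append 24 -> window=[8, 44, 56, 24] -> max=56
step 9: append 9 -> window=[44, 56, 24, 9] -> max=56
step 10: append 57 -> window=[56, 24, 9, 57] -> max=57
step 11: append 40 -> window=[24, 9, 57, 40] -> max=57
step 12: append 28 -> window=[9, 57, 40, 28] -> max=57
step 13: append 46 -> window=[57, 40, 28, 46] -> max=57
Recorded maximums: 63 63 44 56 56 56 57 57 57 57
Changes between consecutive maximums: 3

Answer: 3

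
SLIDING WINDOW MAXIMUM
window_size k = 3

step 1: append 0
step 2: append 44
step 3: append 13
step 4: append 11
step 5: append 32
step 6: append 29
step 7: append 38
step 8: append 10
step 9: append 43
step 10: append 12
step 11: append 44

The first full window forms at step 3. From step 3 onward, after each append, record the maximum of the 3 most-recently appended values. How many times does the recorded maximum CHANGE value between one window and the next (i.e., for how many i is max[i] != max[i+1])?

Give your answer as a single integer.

Answer: 4

Derivation:
step 1: append 0 -> window=[0] (not full yet)
step 2: append 44 -> window=[0, 44] (not full yet)
step 3: append 13 -> window=[0, 44, 13] -> max=44
step 4: append 11 -> window=[44, 13, 11] -> max=44
step 5: append 32 -> window=[13, 11, 32] -> max=32
step 6: append 29 -> window=[11, 32, 29] -> max=32
step 7: append 38 -> window=[32, 29, 38] -> max=38
step 8: append 10 -> window=[29, 38, 10] -> max=38
step 9: append 43 -> window=[38, 10, 43] -> max=43
step 10: append 12 -> window=[10, 43, 12] -> max=43
step 11: append 44 -> window=[43, 12, 44] -> max=44
Recorded maximums: 44 44 32 32 38 38 43 43 44
Changes between consecutive maximums: 4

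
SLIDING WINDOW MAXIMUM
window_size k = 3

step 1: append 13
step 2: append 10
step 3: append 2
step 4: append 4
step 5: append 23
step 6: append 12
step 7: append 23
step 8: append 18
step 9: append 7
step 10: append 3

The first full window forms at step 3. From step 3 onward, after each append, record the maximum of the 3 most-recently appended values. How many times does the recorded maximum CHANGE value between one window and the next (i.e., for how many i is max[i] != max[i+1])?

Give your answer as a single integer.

Answer: 3

Derivation:
step 1: append 13 -> window=[13] (not full yet)
step 2: append 10 -> window=[13, 10] (not full yet)
step 3: append 2 -> window=[13, 10, 2] -> max=13
step 4: append 4 -> window=[10, 2, 4] -> max=10
step 5: append 23 -> window=[2, 4, 23] -> max=23
step 6: append 12 -> window=[4, 23, 12] -> max=23
step 7: append 23 -> window=[23, 12, 23] -> max=23
step 8: append 18 -> window=[12, 23, 18] -> max=23
step 9: append 7 -> window=[23, 18, 7] -> max=23
step 10: append 3 -> window=[18, 7, 3] -> max=18
Recorded maximums: 13 10 23 23 23 23 23 18
Changes between consecutive maximums: 3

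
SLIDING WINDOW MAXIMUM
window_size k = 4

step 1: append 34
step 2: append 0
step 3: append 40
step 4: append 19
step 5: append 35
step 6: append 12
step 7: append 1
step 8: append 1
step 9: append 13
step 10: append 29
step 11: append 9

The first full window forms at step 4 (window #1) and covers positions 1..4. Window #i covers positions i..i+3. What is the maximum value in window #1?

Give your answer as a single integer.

step 1: append 34 -> window=[34] (not full yet)
step 2: append 0 -> window=[34, 0] (not full yet)
step 3: append 40 -> window=[34, 0, 40] (not full yet)
step 4: append 19 -> window=[34, 0, 40, 19] -> max=40
Window #1 max = 40

Answer: 40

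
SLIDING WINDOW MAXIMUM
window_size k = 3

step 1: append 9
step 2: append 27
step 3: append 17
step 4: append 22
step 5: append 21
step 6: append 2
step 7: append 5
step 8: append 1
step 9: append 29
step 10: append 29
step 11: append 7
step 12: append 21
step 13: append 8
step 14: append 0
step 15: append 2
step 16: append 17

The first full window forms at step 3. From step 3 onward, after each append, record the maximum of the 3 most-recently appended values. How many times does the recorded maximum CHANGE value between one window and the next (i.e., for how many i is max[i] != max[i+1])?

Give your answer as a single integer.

Answer: 7

Derivation:
step 1: append 9 -> window=[9] (not full yet)
step 2: append 27 -> window=[9, 27] (not full yet)
step 3: append 17 -> window=[9, 27, 17] -> max=27
step 4: append 22 -> window=[27, 17, 22] -> max=27
step 5: append 21 -> window=[17, 22, 21] -> max=22
step 6: append 2 -> window=[22, 21, 2] -> max=22
step 7: append 5 -> window=[21, 2, 5] -> max=21
step 8: append 1 -> window=[2, 5, 1] -> max=5
step 9: append 29 -> window=[5, 1, 29] -> max=29
step 10: append 29 -> window=[1, 29, 29] -> max=29
step 11: append 7 -> window=[29, 29, 7] -> max=29
step 12: append 21 -> window=[29, 7, 21] -> max=29
step 13: append 8 -> window=[7, 21, 8] -> max=21
step 14: append 0 -> window=[21, 8, 0] -> max=21
step 15: append 2 -> window=[8, 0, 2] -> max=8
step 16: append 17 -> window=[0, 2, 17] -> max=17
Recorded maximums: 27 27 22 22 21 5 29 29 29 29 21 21 8 17
Changes between consecutive maximums: 7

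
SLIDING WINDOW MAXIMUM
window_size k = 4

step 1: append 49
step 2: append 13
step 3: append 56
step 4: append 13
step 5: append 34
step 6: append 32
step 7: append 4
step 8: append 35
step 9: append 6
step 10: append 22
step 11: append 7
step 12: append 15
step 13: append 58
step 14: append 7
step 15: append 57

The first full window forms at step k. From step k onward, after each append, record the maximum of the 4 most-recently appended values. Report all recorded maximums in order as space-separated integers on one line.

step 1: append 49 -> window=[49] (not full yet)
step 2: append 13 -> window=[49, 13] (not full yet)
step 3: append 56 -> window=[49, 13, 56] (not full yet)
step 4: append 13 -> window=[49, 13, 56, 13] -> max=56
step 5: append 34 -> window=[13, 56, 13, 34] -> max=56
step 6: append 32 -> window=[56, 13, 34, 32] -> max=56
step 7: append 4 -> window=[13, 34, 32, 4] -> max=34
step 8: append 35 -> window=[34, 32, 4, 35] -> max=35
step 9: append 6 -> window=[32, 4, 35, 6] -> max=35
step 10: append 22 -> window=[4, 35, 6, 22] -> max=35
step 11: append 7 -> window=[35, 6, 22, 7] -> max=35
step 12: append 15 -> window=[6, 22, 7, 15] -> max=22
step 13: append 58 -> window=[22, 7, 15, 58] -> max=58
step 14: append 7 -> window=[7, 15, 58, 7] -> max=58
step 15: append 57 -> window=[15, 58, 7, 57] -> max=58

Answer: 56 56 56 34 35 35 35 35 22 58 58 58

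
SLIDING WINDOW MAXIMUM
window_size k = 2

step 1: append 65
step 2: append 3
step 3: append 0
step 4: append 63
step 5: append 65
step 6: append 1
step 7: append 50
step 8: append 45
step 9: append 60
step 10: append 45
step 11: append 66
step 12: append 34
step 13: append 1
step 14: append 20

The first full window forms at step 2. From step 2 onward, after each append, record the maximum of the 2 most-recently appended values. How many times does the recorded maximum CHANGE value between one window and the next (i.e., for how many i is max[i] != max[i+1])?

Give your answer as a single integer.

Answer: 8

Derivation:
step 1: append 65 -> window=[65] (not full yet)
step 2: append 3 -> window=[65, 3] -> max=65
step 3: append 0 -> window=[3, 0] -> max=3
step 4: append 63 -> window=[0, 63] -> max=63
step 5: append 65 -> window=[63, 65] -> max=65
step 6: append 1 -> window=[65, 1] -> max=65
step 7: append 50 -> window=[1, 50] -> max=50
step 8: append 45 -> window=[50, 45] -> max=50
step 9: append 60 -> window=[45, 60] -> max=60
step 10: append 45 -> window=[60, 45] -> max=60
step 11: append 66 -> window=[45, 66] -> max=66
step 12: append 34 -> window=[66, 34] -> max=66
step 13: append 1 -> window=[34, 1] -> max=34
step 14: append 20 -> window=[1, 20] -> max=20
Recorded maximums: 65 3 63 65 65 50 50 60 60 66 66 34 20
Changes between consecutive maximums: 8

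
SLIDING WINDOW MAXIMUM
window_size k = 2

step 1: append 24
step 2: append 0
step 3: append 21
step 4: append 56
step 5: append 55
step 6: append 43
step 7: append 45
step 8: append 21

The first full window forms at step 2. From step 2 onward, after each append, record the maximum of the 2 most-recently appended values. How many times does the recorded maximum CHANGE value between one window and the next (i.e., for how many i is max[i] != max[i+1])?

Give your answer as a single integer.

Answer: 4

Derivation:
step 1: append 24 -> window=[24] (not full yet)
step 2: append 0 -> window=[24, 0] -> max=24
step 3: append 21 -> window=[0, 21] -> max=21
step 4: append 56 -> window=[21, 56] -> max=56
step 5: append 55 -> window=[56, 55] -> max=56
step 6: append 43 -> window=[55, 43] -> max=55
step 7: append 45 -> window=[43, 45] -> max=45
step 8: append 21 -> window=[45, 21] -> max=45
Recorded maximums: 24 21 56 56 55 45 45
Changes between consecutive maximums: 4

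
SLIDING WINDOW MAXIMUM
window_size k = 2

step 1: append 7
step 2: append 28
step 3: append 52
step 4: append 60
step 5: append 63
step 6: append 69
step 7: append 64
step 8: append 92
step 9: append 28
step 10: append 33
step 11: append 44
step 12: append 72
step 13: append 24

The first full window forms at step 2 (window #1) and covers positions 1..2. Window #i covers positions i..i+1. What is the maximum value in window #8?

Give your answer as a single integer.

step 1: append 7 -> window=[7] (not full yet)
step 2: append 28 -> window=[7, 28] -> max=28
step 3: append 52 -> window=[28, 52] -> max=52
step 4: append 60 -> window=[52, 60] -> max=60
step 5: append 63 -> window=[60, 63] -> max=63
step 6: append 69 -> window=[63, 69] -> max=69
step 7: append 64 -> window=[69, 64] -> max=69
step 8: append 92 -> window=[64, 92] -> max=92
step 9: append 28 -> window=[92, 28] -> max=92
Window #8 max = 92

Answer: 92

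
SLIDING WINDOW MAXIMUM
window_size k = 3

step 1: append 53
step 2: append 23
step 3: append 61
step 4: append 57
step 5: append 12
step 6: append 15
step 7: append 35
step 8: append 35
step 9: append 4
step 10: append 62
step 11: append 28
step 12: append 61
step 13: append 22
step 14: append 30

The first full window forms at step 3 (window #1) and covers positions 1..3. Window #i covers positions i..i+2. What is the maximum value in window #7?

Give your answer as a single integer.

step 1: append 53 -> window=[53] (not full yet)
step 2: append 23 -> window=[53, 23] (not full yet)
step 3: append 61 -> window=[53, 23, 61] -> max=61
step 4: append 57 -> window=[23, 61, 57] -> max=61
step 5: append 12 -> window=[61, 57, 12] -> max=61
step 6: append 15 -> window=[57, 12, 15] -> max=57
step 7: append 35 -> window=[12, 15, 35] -> max=35
step 8: append 35 -> window=[15, 35, 35] -> max=35
step 9: append 4 -> window=[35, 35, 4] -> max=35
Window #7 max = 35

Answer: 35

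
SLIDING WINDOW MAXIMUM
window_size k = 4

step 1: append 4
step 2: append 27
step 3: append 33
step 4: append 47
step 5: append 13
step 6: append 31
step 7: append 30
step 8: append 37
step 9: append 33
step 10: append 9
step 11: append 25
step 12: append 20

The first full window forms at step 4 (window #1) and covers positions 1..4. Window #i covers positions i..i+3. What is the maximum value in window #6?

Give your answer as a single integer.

step 1: append 4 -> window=[4] (not full yet)
step 2: append 27 -> window=[4, 27] (not full yet)
step 3: append 33 -> window=[4, 27, 33] (not full yet)
step 4: append 47 -> window=[4, 27, 33, 47] -> max=47
step 5: append 13 -> window=[27, 33, 47, 13] -> max=47
step 6: append 31 -> window=[33, 47, 13, 31] -> max=47
step 7: append 30 -> window=[47, 13, 31, 30] -> max=47
step 8: append 37 -> window=[13, 31, 30, 37] -> max=37
step 9: append 33 -> window=[31, 30, 37, 33] -> max=37
Window #6 max = 37

Answer: 37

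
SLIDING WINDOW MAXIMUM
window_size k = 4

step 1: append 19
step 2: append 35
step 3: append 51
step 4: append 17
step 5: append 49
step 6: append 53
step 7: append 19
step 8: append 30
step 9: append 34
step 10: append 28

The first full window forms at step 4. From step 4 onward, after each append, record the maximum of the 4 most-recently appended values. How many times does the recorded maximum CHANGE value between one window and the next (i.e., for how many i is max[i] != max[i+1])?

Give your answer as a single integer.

step 1: append 19 -> window=[19] (not full yet)
step 2: append 35 -> window=[19, 35] (not full yet)
step 3: append 51 -> window=[19, 35, 51] (not full yet)
step 4: append 17 -> window=[19, 35, 51, 17] -> max=51
step 5: append 49 -> window=[35, 51, 17, 49] -> max=51
step 6: append 53 -> window=[51, 17, 49, 53] -> max=53
step 7: append 19 -> window=[17, 49, 53, 19] -> max=53
step 8: append 30 -> window=[49, 53, 19, 30] -> max=53
step 9: append 34 -> window=[53, 19, 30, 34] -> max=53
step 10: append 28 -> window=[19, 30, 34, 28] -> max=34
Recorded maximums: 51 51 53 53 53 53 34
Changes between consecutive maximums: 2

Answer: 2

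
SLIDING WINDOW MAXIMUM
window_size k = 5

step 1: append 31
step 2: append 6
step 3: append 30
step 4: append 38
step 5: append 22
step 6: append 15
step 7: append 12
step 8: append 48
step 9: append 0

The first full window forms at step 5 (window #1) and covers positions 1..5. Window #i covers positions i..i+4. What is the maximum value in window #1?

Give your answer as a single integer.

step 1: append 31 -> window=[31] (not full yet)
step 2: append 6 -> window=[31, 6] (not full yet)
step 3: append 30 -> window=[31, 6, 30] (not full yet)
step 4: append 38 -> window=[31, 6, 30, 38] (not full yet)
step 5: append 22 -> window=[31, 6, 30, 38, 22] -> max=38
Window #1 max = 38

Answer: 38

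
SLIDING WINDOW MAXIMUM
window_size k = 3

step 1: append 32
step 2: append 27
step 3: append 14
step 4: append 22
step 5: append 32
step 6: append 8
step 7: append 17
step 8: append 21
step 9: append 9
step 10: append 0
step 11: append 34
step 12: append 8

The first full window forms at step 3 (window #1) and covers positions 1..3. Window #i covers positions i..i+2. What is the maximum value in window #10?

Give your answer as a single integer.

step 1: append 32 -> window=[32] (not full yet)
step 2: append 27 -> window=[32, 27] (not full yet)
step 3: append 14 -> window=[32, 27, 14] -> max=32
step 4: append 22 -> window=[27, 14, 22] -> max=27
step 5: append 32 -> window=[14, 22, 32] -> max=32
step 6: append 8 -> window=[22, 32, 8] -> max=32
step 7: append 17 -> window=[32, 8, 17] -> max=32
step 8: append 21 -> window=[8, 17, 21] -> max=21
step 9: append 9 -> window=[17, 21, 9] -> max=21
step 10: append 0 -> window=[21, 9, 0] -> max=21
step 11: append 34 -> window=[9, 0, 34] -> max=34
step 12: append 8 -> window=[0, 34, 8] -> max=34
Window #10 max = 34

Answer: 34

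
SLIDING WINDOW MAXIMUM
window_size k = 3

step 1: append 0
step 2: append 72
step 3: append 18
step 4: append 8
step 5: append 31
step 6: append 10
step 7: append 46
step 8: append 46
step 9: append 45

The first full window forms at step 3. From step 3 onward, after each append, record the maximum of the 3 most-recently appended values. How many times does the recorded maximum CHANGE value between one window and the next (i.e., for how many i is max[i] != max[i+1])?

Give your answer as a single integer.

step 1: append 0 -> window=[0] (not full yet)
step 2: append 72 -> window=[0, 72] (not full yet)
step 3: append 18 -> window=[0, 72, 18] -> max=72
step 4: append 8 -> window=[72, 18, 8] -> max=72
step 5: append 31 -> window=[18, 8, 31] -> max=31
step 6: append 10 -> window=[8, 31, 10] -> max=31
step 7: append 46 -> window=[31, 10, 46] -> max=46
step 8: append 46 -> window=[10, 46, 46] -> max=46
step 9: append 45 -> window=[46, 46, 45] -> max=46
Recorded maximums: 72 72 31 31 46 46 46
Changes between consecutive maximums: 2

Answer: 2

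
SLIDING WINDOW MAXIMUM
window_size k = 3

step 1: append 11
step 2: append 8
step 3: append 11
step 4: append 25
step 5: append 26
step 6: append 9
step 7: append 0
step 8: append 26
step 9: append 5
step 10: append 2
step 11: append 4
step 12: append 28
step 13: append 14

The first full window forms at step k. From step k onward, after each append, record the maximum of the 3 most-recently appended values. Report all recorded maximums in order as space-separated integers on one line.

step 1: append 11 -> window=[11] (not full yet)
step 2: append 8 -> window=[11, 8] (not full yet)
step 3: append 11 -> window=[11, 8, 11] -> max=11
step 4: append 25 -> window=[8, 11, 25] -> max=25
step 5: append 26 -> window=[11, 25, 26] -> max=26
step 6: append 9 -> window=[25, 26, 9] -> max=26
step 7: append 0 -> window=[26, 9, 0] -> max=26
step 8: append 26 -> window=[9, 0, 26] -> max=26
step 9: append 5 -> window=[0, 26, 5] -> max=26
step 10: append 2 -> window=[26, 5, 2] -> max=26
step 11: append 4 -> window=[5, 2, 4] -> max=5
step 12: append 28 -> window=[2, 4, 28] -> max=28
step 13: append 14 -> window=[4, 28, 14] -> max=28

Answer: 11 25 26 26 26 26 26 26 5 28 28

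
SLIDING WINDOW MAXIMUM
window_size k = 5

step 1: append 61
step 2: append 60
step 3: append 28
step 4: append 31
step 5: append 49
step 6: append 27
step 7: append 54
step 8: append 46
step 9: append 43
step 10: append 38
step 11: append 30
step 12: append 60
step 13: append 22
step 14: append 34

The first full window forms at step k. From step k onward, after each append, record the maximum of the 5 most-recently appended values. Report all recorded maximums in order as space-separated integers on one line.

Answer: 61 60 54 54 54 54 54 60 60 60

Derivation:
step 1: append 61 -> window=[61] (not full yet)
step 2: append 60 -> window=[61, 60] (not full yet)
step 3: append 28 -> window=[61, 60, 28] (not full yet)
step 4: append 31 -> window=[61, 60, 28, 31] (not full yet)
step 5: append 49 -> window=[61, 60, 28, 31, 49] -> max=61
step 6: append 27 -> window=[60, 28, 31, 49, 27] -> max=60
step 7: append 54 -> window=[28, 31, 49, 27, 54] -> max=54
step 8: append 46 -> window=[31, 49, 27, 54, 46] -> max=54
step 9: append 43 -> window=[49, 27, 54, 46, 43] -> max=54
step 10: append 38 -> window=[27, 54, 46, 43, 38] -> max=54
step 11: append 30 -> window=[54, 46, 43, 38, 30] -> max=54
step 12: append 60 -> window=[46, 43, 38, 30, 60] -> max=60
step 13: append 22 -> window=[43, 38, 30, 60, 22] -> max=60
step 14: append 34 -> window=[38, 30, 60, 22, 34] -> max=60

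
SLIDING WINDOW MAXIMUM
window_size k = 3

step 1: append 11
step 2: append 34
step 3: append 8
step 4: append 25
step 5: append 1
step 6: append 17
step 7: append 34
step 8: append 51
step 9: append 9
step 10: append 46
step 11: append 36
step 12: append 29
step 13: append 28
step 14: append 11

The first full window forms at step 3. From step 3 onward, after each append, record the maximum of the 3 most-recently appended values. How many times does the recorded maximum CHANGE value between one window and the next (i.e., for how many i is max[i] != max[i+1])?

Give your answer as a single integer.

Answer: 6

Derivation:
step 1: append 11 -> window=[11] (not full yet)
step 2: append 34 -> window=[11, 34] (not full yet)
step 3: append 8 -> window=[11, 34, 8] -> max=34
step 4: append 25 -> window=[34, 8, 25] -> max=34
step 5: append 1 -> window=[8, 25, 1] -> max=25
step 6: append 17 -> window=[25, 1, 17] -> max=25
step 7: append 34 -> window=[1, 17, 34] -> max=34
step 8: append 51 -> window=[17, 34, 51] -> max=51
step 9: append 9 -> window=[34, 51, 9] -> max=51
step 10: append 46 -> window=[51, 9, 46] -> max=51
step 11: append 36 -> window=[9, 46, 36] -> max=46
step 12: append 29 -> window=[46, 36, 29] -> max=46
step 13: append 28 -> window=[36, 29, 28] -> max=36
step 14: append 11 -> window=[29, 28, 11] -> max=29
Recorded maximums: 34 34 25 25 34 51 51 51 46 46 36 29
Changes between consecutive maximums: 6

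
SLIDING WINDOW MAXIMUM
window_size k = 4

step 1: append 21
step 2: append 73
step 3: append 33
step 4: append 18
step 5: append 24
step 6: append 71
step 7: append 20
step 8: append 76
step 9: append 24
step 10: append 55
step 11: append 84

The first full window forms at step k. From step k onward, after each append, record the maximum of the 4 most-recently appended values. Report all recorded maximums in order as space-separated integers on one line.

Answer: 73 73 71 71 76 76 76 84

Derivation:
step 1: append 21 -> window=[21] (not full yet)
step 2: append 73 -> window=[21, 73] (not full yet)
step 3: append 33 -> window=[21, 73, 33] (not full yet)
step 4: append 18 -> window=[21, 73, 33, 18] -> max=73
step 5: append 24 -> window=[73, 33, 18, 24] -> max=73
step 6: append 71 -> window=[33, 18, 24, 71] -> max=71
step 7: append 20 -> window=[18, 24, 71, 20] -> max=71
step 8: append 76 -> window=[24, 71, 20, 76] -> max=76
step 9: append 24 -> window=[71, 20, 76, 24] -> max=76
step 10: append 55 -> window=[20, 76, 24, 55] -> max=76
step 11: append 84 -> window=[76, 24, 55, 84] -> max=84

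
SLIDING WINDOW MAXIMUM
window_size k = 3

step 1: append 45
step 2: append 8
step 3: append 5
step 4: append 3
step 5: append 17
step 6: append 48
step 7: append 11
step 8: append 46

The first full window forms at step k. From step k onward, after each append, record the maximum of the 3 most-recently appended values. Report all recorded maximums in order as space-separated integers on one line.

Answer: 45 8 17 48 48 48

Derivation:
step 1: append 45 -> window=[45] (not full yet)
step 2: append 8 -> window=[45, 8] (not full yet)
step 3: append 5 -> window=[45, 8, 5] -> max=45
step 4: append 3 -> window=[8, 5, 3] -> max=8
step 5: append 17 -> window=[5, 3, 17] -> max=17
step 6: append 48 -> window=[3, 17, 48] -> max=48
step 7: append 11 -> window=[17, 48, 11] -> max=48
step 8: append 46 -> window=[48, 11, 46] -> max=48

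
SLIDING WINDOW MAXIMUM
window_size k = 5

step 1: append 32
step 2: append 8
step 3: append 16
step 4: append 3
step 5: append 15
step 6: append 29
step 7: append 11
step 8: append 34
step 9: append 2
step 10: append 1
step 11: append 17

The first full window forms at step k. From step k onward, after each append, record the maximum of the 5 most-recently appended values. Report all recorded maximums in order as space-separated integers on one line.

Answer: 32 29 29 34 34 34 34

Derivation:
step 1: append 32 -> window=[32] (not full yet)
step 2: append 8 -> window=[32, 8] (not full yet)
step 3: append 16 -> window=[32, 8, 16] (not full yet)
step 4: append 3 -> window=[32, 8, 16, 3] (not full yet)
step 5: append 15 -> window=[32, 8, 16, 3, 15] -> max=32
step 6: append 29 -> window=[8, 16, 3, 15, 29] -> max=29
step 7: append 11 -> window=[16, 3, 15, 29, 11] -> max=29
step 8: append 34 -> window=[3, 15, 29, 11, 34] -> max=34
step 9: append 2 -> window=[15, 29, 11, 34, 2] -> max=34
step 10: append 1 -> window=[29, 11, 34, 2, 1] -> max=34
step 11: append 17 -> window=[11, 34, 2, 1, 17] -> max=34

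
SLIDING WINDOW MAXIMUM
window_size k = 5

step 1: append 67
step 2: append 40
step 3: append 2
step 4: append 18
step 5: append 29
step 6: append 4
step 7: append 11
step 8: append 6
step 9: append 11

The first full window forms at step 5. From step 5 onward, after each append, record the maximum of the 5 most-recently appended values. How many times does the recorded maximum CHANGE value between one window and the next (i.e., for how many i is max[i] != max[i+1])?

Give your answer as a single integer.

step 1: append 67 -> window=[67] (not full yet)
step 2: append 40 -> window=[67, 40] (not full yet)
step 3: append 2 -> window=[67, 40, 2] (not full yet)
step 4: append 18 -> window=[67, 40, 2, 18] (not full yet)
step 5: append 29 -> window=[67, 40, 2, 18, 29] -> max=67
step 6: append 4 -> window=[40, 2, 18, 29, 4] -> max=40
step 7: append 11 -> window=[2, 18, 29, 4, 11] -> max=29
step 8: append 6 -> window=[18, 29, 4, 11, 6] -> max=29
step 9: append 11 -> window=[29, 4, 11, 6, 11] -> max=29
Recorded maximums: 67 40 29 29 29
Changes between consecutive maximums: 2

Answer: 2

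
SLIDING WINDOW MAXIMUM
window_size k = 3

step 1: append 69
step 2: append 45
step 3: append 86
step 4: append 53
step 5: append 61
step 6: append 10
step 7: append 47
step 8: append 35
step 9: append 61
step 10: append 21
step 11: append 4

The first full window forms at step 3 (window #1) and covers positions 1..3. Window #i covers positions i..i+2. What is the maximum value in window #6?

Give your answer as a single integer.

Answer: 47

Derivation:
step 1: append 69 -> window=[69] (not full yet)
step 2: append 45 -> window=[69, 45] (not full yet)
step 3: append 86 -> window=[69, 45, 86] -> max=86
step 4: append 53 -> window=[45, 86, 53] -> max=86
step 5: append 61 -> window=[86, 53, 61] -> max=86
step 6: append 10 -> window=[53, 61, 10] -> max=61
step 7: append 47 -> window=[61, 10, 47] -> max=61
step 8: append 35 -> window=[10, 47, 35] -> max=47
Window #6 max = 47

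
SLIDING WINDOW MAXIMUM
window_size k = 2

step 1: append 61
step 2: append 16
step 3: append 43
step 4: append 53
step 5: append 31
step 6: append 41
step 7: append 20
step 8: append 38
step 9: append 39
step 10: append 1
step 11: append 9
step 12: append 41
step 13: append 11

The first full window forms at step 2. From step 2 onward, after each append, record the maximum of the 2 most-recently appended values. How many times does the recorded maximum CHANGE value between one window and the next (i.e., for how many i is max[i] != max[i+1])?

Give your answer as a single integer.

Answer: 7

Derivation:
step 1: append 61 -> window=[61] (not full yet)
step 2: append 16 -> window=[61, 16] -> max=61
step 3: append 43 -> window=[16, 43] -> max=43
step 4: append 53 -> window=[43, 53] -> max=53
step 5: append 31 -> window=[53, 31] -> max=53
step 6: append 41 -> window=[31, 41] -> max=41
step 7: append 20 -> window=[41, 20] -> max=41
step 8: append 38 -> window=[20, 38] -> max=38
step 9: append 39 -> window=[38, 39] -> max=39
step 10: append 1 -> window=[39, 1] -> max=39
step 11: append 9 -> window=[1, 9] -> max=9
step 12: append 41 -> window=[9, 41] -> max=41
step 13: append 11 -> window=[41, 11] -> max=41
Recorded maximums: 61 43 53 53 41 41 38 39 39 9 41 41
Changes between consecutive maximums: 7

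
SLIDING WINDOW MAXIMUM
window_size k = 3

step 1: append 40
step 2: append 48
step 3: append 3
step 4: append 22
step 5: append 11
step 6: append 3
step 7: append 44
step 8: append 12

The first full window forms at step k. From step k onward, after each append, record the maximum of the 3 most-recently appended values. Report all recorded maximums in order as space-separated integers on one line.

Answer: 48 48 22 22 44 44

Derivation:
step 1: append 40 -> window=[40] (not full yet)
step 2: append 48 -> window=[40, 48] (not full yet)
step 3: append 3 -> window=[40, 48, 3] -> max=48
step 4: append 22 -> window=[48, 3, 22] -> max=48
step 5: append 11 -> window=[3, 22, 11] -> max=22
step 6: append 3 -> window=[22, 11, 3] -> max=22
step 7: append 44 -> window=[11, 3, 44] -> max=44
step 8: append 12 -> window=[3, 44, 12] -> max=44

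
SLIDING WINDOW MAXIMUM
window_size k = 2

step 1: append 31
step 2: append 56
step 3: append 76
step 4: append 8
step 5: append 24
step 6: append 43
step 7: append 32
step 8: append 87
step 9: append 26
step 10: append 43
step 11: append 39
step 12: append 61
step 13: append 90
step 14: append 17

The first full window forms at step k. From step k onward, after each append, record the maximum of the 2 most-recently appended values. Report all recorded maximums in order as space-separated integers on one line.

Answer: 56 76 76 24 43 43 87 87 43 43 61 90 90

Derivation:
step 1: append 31 -> window=[31] (not full yet)
step 2: append 56 -> window=[31, 56] -> max=56
step 3: append 76 -> window=[56, 76] -> max=76
step 4: append 8 -> window=[76, 8] -> max=76
step 5: append 24 -> window=[8, 24] -> max=24
step 6: append 43 -> window=[24, 43] -> max=43
step 7: append 32 -> window=[43, 32] -> max=43
step 8: append 87 -> window=[32, 87] -> max=87
step 9: append 26 -> window=[87, 26] -> max=87
step 10: append 43 -> window=[26, 43] -> max=43
step 11: append 39 -> window=[43, 39] -> max=43
step 12: append 61 -> window=[39, 61] -> max=61
step 13: append 90 -> window=[61, 90] -> max=90
step 14: append 17 -> window=[90, 17] -> max=90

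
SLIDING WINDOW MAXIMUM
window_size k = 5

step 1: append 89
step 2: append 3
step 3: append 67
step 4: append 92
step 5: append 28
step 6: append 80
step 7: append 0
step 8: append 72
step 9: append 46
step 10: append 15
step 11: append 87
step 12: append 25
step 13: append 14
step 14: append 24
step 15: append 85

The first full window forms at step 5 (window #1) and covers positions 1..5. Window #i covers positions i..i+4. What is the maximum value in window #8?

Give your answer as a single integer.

Answer: 87

Derivation:
step 1: append 89 -> window=[89] (not full yet)
step 2: append 3 -> window=[89, 3] (not full yet)
step 3: append 67 -> window=[89, 3, 67] (not full yet)
step 4: append 92 -> window=[89, 3, 67, 92] (not full yet)
step 5: append 28 -> window=[89, 3, 67, 92, 28] -> max=92
step 6: append 80 -> window=[3, 67, 92, 28, 80] -> max=92
step 7: append 0 -> window=[67, 92, 28, 80, 0] -> max=92
step 8: append 72 -> window=[92, 28, 80, 0, 72] -> max=92
step 9: append 46 -> window=[28, 80, 0, 72, 46] -> max=80
step 10: append 15 -> window=[80, 0, 72, 46, 15] -> max=80
step 11: append 87 -> window=[0, 72, 46, 15, 87] -> max=87
step 12: append 25 -> window=[72, 46, 15, 87, 25] -> max=87
Window #8 max = 87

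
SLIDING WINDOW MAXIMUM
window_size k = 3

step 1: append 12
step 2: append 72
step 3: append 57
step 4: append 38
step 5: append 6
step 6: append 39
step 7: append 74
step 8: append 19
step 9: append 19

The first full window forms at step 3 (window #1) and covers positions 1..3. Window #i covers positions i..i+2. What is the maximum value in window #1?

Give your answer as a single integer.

step 1: append 12 -> window=[12] (not full yet)
step 2: append 72 -> window=[12, 72] (not full yet)
step 3: append 57 -> window=[12, 72, 57] -> max=72
Window #1 max = 72

Answer: 72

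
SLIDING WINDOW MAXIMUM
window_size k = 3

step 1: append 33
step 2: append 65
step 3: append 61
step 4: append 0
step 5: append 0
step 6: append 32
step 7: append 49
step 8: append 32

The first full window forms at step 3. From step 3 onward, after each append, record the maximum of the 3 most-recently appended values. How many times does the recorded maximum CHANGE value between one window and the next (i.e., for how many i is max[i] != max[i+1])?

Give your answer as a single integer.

Answer: 3

Derivation:
step 1: append 33 -> window=[33] (not full yet)
step 2: append 65 -> window=[33, 65] (not full yet)
step 3: append 61 -> window=[33, 65, 61] -> max=65
step 4: append 0 -> window=[65, 61, 0] -> max=65
step 5: append 0 -> window=[61, 0, 0] -> max=61
step 6: append 32 -> window=[0, 0, 32] -> max=32
step 7: append 49 -> window=[0, 32, 49] -> max=49
step 8: append 32 -> window=[32, 49, 32] -> max=49
Recorded maximums: 65 65 61 32 49 49
Changes between consecutive maximums: 3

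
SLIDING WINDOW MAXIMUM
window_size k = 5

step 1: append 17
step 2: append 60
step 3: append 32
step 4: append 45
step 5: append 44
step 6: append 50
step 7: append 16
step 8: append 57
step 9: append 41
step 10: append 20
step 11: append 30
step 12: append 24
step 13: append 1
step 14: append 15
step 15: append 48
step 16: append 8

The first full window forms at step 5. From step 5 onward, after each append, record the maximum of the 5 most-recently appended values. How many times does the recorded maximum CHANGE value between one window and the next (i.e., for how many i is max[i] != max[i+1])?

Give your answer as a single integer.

Answer: 5

Derivation:
step 1: append 17 -> window=[17] (not full yet)
step 2: append 60 -> window=[17, 60] (not full yet)
step 3: append 32 -> window=[17, 60, 32] (not full yet)
step 4: append 45 -> window=[17, 60, 32, 45] (not full yet)
step 5: append 44 -> window=[17, 60, 32, 45, 44] -> max=60
step 6: append 50 -> window=[60, 32, 45, 44, 50] -> max=60
step 7: append 16 -> window=[32, 45, 44, 50, 16] -> max=50
step 8: append 57 -> window=[45, 44, 50, 16, 57] -> max=57
step 9: append 41 -> window=[44, 50, 16, 57, 41] -> max=57
step 10: append 20 -> window=[50, 16, 57, 41, 20] -> max=57
step 11: append 30 -> window=[16, 57, 41, 20, 30] -> max=57
step 12: append 24 -> window=[57, 41, 20, 30, 24] -> max=57
step 13: append 1 -> window=[41, 20, 30, 24, 1] -> max=41
step 14: append 15 -> window=[20, 30, 24, 1, 15] -> max=30
step 15: append 48 -> window=[30, 24, 1, 15, 48] -> max=48
step 16: append 8 -> window=[24, 1, 15, 48, 8] -> max=48
Recorded maximums: 60 60 50 57 57 57 57 57 41 30 48 48
Changes between consecutive maximums: 5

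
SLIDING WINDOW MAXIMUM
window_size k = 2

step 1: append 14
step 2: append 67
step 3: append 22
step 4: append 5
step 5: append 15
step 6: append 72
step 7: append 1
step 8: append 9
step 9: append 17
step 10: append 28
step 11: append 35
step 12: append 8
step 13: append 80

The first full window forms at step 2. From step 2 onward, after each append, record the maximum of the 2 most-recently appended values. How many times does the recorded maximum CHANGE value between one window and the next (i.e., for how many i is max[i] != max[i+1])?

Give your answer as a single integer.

step 1: append 14 -> window=[14] (not full yet)
step 2: append 67 -> window=[14, 67] -> max=67
step 3: append 22 -> window=[67, 22] -> max=67
step 4: append 5 -> window=[22, 5] -> max=22
step 5: append 15 -> window=[5, 15] -> max=15
step 6: append 72 -> window=[15, 72] -> max=72
step 7: append 1 -> window=[72, 1] -> max=72
step 8: append 9 -> window=[1, 9] -> max=9
step 9: append 17 -> window=[9, 17] -> max=17
step 10: append 28 -> window=[17, 28] -> max=28
step 11: append 35 -> window=[28, 35] -> max=35
step 12: append 8 -> window=[35, 8] -> max=35
step 13: append 80 -> window=[8, 80] -> max=80
Recorded maximums: 67 67 22 15 72 72 9 17 28 35 35 80
Changes between consecutive maximums: 8

Answer: 8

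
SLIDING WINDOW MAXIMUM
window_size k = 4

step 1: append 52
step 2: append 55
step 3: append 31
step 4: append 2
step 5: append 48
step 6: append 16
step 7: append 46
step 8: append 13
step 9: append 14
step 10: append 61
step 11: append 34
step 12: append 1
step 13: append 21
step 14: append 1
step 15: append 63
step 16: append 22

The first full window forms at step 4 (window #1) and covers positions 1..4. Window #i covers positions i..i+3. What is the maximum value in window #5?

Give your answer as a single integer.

step 1: append 52 -> window=[52] (not full yet)
step 2: append 55 -> window=[52, 55] (not full yet)
step 3: append 31 -> window=[52, 55, 31] (not full yet)
step 4: append 2 -> window=[52, 55, 31, 2] -> max=55
step 5: append 48 -> window=[55, 31, 2, 48] -> max=55
step 6: append 16 -> window=[31, 2, 48, 16] -> max=48
step 7: append 46 -> window=[2, 48, 16, 46] -> max=48
step 8: append 13 -> window=[48, 16, 46, 13] -> max=48
Window #5 max = 48

Answer: 48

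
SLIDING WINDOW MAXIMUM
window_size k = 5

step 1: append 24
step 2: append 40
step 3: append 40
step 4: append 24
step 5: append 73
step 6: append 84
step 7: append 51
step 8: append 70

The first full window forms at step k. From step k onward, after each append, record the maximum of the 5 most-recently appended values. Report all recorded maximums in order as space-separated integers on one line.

Answer: 73 84 84 84

Derivation:
step 1: append 24 -> window=[24] (not full yet)
step 2: append 40 -> window=[24, 40] (not full yet)
step 3: append 40 -> window=[24, 40, 40] (not full yet)
step 4: append 24 -> window=[24, 40, 40, 24] (not full yet)
step 5: append 73 -> window=[24, 40, 40, 24, 73] -> max=73
step 6: append 84 -> window=[40, 40, 24, 73, 84] -> max=84
step 7: append 51 -> window=[40, 24, 73, 84, 51] -> max=84
step 8: append 70 -> window=[24, 73, 84, 51, 70] -> max=84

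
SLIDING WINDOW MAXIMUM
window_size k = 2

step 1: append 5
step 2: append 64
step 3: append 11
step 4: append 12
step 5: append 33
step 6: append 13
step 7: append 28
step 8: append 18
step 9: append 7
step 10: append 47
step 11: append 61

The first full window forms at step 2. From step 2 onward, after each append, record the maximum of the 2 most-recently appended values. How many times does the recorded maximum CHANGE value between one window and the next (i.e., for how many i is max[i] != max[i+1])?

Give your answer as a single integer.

step 1: append 5 -> window=[5] (not full yet)
step 2: append 64 -> window=[5, 64] -> max=64
step 3: append 11 -> window=[64, 11] -> max=64
step 4: append 12 -> window=[11, 12] -> max=12
step 5: append 33 -> window=[12, 33] -> max=33
step 6: append 13 -> window=[33, 13] -> max=33
step 7: append 28 -> window=[13, 28] -> max=28
step 8: append 18 -> window=[28, 18] -> max=28
step 9: append 7 -> window=[18, 7] -> max=18
step 10: append 47 -> window=[7, 47] -> max=47
step 11: append 61 -> window=[47, 61] -> max=61
Recorded maximums: 64 64 12 33 33 28 28 18 47 61
Changes between consecutive maximums: 6

Answer: 6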